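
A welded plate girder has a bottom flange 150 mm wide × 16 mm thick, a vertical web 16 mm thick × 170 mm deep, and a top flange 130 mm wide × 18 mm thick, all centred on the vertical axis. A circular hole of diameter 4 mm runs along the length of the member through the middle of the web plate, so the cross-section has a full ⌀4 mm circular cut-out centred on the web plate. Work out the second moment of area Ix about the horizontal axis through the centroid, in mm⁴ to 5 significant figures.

Break the section into simple shapes (no overlaps), measuring from the bottom-left corner of the bounding box.
Bottom plate: 150 × 16, A = 2 400 mm², y = 8 mm, Ī = 51 200 mm⁴.
Web plate: 16 × 170, A = 2 720 mm², y = 101 mm, Ī = 6 550 667 mm⁴.
Top plate: 130 × 18, A = 2 340 mm², y = 195 mm, Ī = 63 180 mm⁴.
Hole (subtracted): ⌀4, A = 12.56637 mm², y = 101 mm, Ī = 12.56637 mm⁴.
Centroid: ȳ = ΣA·y / ΣA = 100.565 mm.
Transfer each piece to the horizontal axis through the centroid using Ī + A·d² with d = y − 100.565:
  bottom plate: d = -92.56495 mm → contributes +20 615 048 mm⁴
  web plate: d = 0.4350492 mm → contributes +6 551 181 mm⁴
  top plate: d = 94.43505 mm → contributes +20 931 250 mm⁴
  hole: d = 0.4350492 mm → contributes −14.94478 mm⁴
Total I = 48 097 465 mm⁴.

Ix ≈ 4.8097 × 10⁷ mm⁴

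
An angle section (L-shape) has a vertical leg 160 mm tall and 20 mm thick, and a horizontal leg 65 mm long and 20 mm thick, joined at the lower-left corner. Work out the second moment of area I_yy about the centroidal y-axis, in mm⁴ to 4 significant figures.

Split into non-overlapping primitives; take the origin at the lower-left of the bounding box.
Vertical leg: 20 × 160, A = 3 200 mm², x = 10 mm, Ī = 106 667 mm⁴.
Horizontal leg (remainder): 45 × 20, A = 900 mm², x = 42.5 mm, Ī = 151 875 mm⁴.
Centroid: x̄ = ΣA·x / ΣA = 17.1341 mm.
Transfer each piece to the centroidal y-axis using Ī + A·d² with d = x − 17.1341:
  vertical leg: d = -7.13415 mm → contributes +269 534 mm⁴
  horizontal leg (remainder): d = 25.3659 mm → contributes +730 959 mm⁴
Total I = 1 000 493 mm⁴.

I_yy ≈ 1.000 × 10⁶ mm⁴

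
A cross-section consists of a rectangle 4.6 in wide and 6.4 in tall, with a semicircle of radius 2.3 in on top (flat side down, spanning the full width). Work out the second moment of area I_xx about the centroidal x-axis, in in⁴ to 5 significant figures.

I_xx ≈ 216.58 in⁴

Treat the section as a set of non-overlapping primitives; coordinates are from the bounding-box lower-left.
Rectangular body: 4.6 × 6.4, A = 29.44 in², y = 3.2 in, Ī = 100.4885 in⁴.
Semicircular cap: semicircle r = 2.3, A = 8.309513 in², y = 7.37615 in, Ī = 3.07145 in⁴.
Centroid: ȳ = ΣA·y / ΣA = 4.119264 in.
Transfer each piece to the centroidal x-axis using Ī + A·d² with d = y − 4.119264:
  rectangular body: d = -0.9192641 in → contributes +125.3667 in⁴
  semicircular cap: d = 3.256886 in → contributes +91.213 in⁴
Total I = 216.5797 in⁴.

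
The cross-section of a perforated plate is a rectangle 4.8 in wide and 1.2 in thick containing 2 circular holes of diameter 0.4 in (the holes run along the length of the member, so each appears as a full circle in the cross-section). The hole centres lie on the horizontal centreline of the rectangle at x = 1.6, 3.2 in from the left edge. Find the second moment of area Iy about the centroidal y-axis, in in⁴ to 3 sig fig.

Iy ≈ 10.9 in⁴

Split into non-overlapping primitives; take the origin at the lower-left of the bounding box.
Plate: 4.8 × 1.2, A = 5.76 in², x = 2.4 in, Ī = 11.059 in⁴.
Hole 1 (subtracted): ⌀0.4, A = 0.12566 in², x = 1.6 in, Ī = 0.0012566 in⁴.
Hole 2 (subtracted): ⌀0.4, A = 0.12566 in², x = 3.2 in, Ī = 0.0012566 in⁴.
By symmetry the centroid is at mid-width, x̄ = 2.4 in.
Transfer each piece to the centroidal y-axis using Ī + A·d² with d = x − 2.4:
  plate: d = 0 in → contributes +11.059 in⁴
  hole 1: d = -0.8 in → contributes −0.081681 in⁴
  hole 2: d = 0.8 in → contributes −0.081681 in⁴
Total I = 10.896 in⁴.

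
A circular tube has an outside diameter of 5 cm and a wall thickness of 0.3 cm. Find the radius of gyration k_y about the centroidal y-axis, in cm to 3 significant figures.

k_y ≈ 1.67 cm

Decompose the section into non-overlapping parts with the origin at the bottom-left of its bounding rectangle.
Outer circle: ⌀5, A = 19.635 cm², x = 2.5 cm, Ī = 30.68 cm⁴.
Bore (subtracted): ⌀4.4, A = 15.205 cm², x = 2.5 cm, Ī = 18.398 cm⁴.
By symmetry the centroid is at mid-width, x̄ = 2.5 cm.
All pieces are centred on the centroidal y-axis, so I = ΣĪ (holes subtracted) = 12.281 cm⁴.
Radius of gyration: k = √(I/A) = √(12.281 / 4.4296) = 1.6651 cm.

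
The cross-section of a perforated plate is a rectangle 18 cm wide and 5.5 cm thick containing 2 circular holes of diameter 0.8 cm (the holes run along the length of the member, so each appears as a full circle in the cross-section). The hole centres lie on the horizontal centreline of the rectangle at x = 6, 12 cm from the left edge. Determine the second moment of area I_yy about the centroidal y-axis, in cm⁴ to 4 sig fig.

I_yy ≈ 2664 cm⁴

Decompose the section into non-overlapping parts with the origin at the bottom-left of its bounding rectangle.
Plate: 18 × 5.5, A = 99 cm², x = 9 cm, Ī = 2 673 cm⁴.
Hole 1 (subtracted): ⌀0.8, A = 0.502655 cm², x = 6 cm, Ī = 0.0201062 cm⁴.
Hole 2 (subtracted): ⌀0.8, A = 0.502655 cm², x = 12 cm, Ī = 0.0201062 cm⁴.
By symmetry the centroid is at mid-width, x̄ = 9 cm.
Transfer each piece to the centroidal y-axis using Ī + A·d² with d = x − 9:
  plate: d = 0 cm → contributes +2 673 cm⁴
  hole 1: d = -3 cm → contributes −4.544 cm⁴
  hole 2: d = 3 cm → contributes −4.544 cm⁴
Total I = 2663.91 cm⁴.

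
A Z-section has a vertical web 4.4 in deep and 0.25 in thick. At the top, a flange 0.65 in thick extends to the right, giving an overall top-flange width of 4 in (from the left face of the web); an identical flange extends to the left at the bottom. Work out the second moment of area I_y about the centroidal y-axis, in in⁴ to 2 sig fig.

I_y ≈ 25 in⁴

Treat the section as a set of non-overlapping primitives; coordinates are from the bounding-box lower-left.
Web: 0.25 × 4.4, A = 1.1 in², x = 3.875 in, Ī = 0.005729 in⁴.
Top flange (beyond web): 3.75 × 0.65, A = 2.438 in², x = 5.875 in, Ī = 2.856 in⁴.
Bottom flange (beyond web): 3.75 × 0.65, A = 2.438 in², x = 1.875 in, Ī = 2.856 in⁴.
Centroid: x̄ = ΣA·x / ΣA = 3.875 in.
Transfer each piece to the centroidal y-axis using Ī + A·d² with d = x − 3.875:
  web: d = 0 in → contributes +0.005729 in⁴
  top flange (beyond web): d = 2 in → contributes +12.61 in⁴
  bottom flange (beyond web): d = -2 in → contributes +12.61 in⁴
Total I = 25.22 in⁴.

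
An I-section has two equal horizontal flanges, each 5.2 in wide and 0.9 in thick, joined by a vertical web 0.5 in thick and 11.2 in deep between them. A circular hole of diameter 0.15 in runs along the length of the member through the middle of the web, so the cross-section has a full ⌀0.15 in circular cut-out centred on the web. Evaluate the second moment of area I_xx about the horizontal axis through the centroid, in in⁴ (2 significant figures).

Break the section into simple shapes (no overlaps), measuring from the bottom-left corner of the bounding box.
Bottom flange: 5.2 × 0.9, A = 4.68 in², y = 0.45 in, Ī = 0.3159 in⁴.
Web: 0.5 × 11.2, A = 5.6 in², y = 6.5 in, Ī = 58.54 in⁴.
Top flange: 5.2 × 0.9, A = 4.68 in², y = 12.55 in, Ī = 0.3159 in⁴.
Hole (subtracted): ⌀0.15, A = 0.01767 in², y = 6.5 in, Ī = 0.00002485 in⁴.
By symmetry the centroid is at mid-height, ȳ = 6.5 in.
Transfer each piece to the horizontal axis through the centroid using Ī + A·d² with d = y − 6.5:
  bottom flange: d = -6.05 in → contributes +171.6 in⁴
  web: d = 0 in → contributes +58.54 in⁴
  top flange: d = 6.05 in → contributes +171.6 in⁴
  hole: d = 0 in → contributes −0.00002485 in⁴
Total I = 401.8 in⁴.

I_xx ≈ 400 in⁴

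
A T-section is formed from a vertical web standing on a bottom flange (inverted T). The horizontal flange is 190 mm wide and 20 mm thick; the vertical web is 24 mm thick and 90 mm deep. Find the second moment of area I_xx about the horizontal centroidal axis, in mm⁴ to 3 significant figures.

I_xx ≈ 5.75 × 10⁶ mm⁴

Break the section into simple shapes (no overlaps), measuring from the bottom-left corner of the bounding box.
Flange: 190 × 20, A = 3 800 mm², y = 10 mm, Ī = 126 667 mm⁴.
Web: 24 × 90, A = 2 160 mm², y = 65 mm, Ī = 1 458 000 mm⁴.
Centroid: ȳ = ΣA·y / ΣA = 29.933 mm.
Transfer each piece to the horizontal centroidal axis using Ī + A·d² with d = y − 29.933:
  flange: d = -19.933 mm → contributes +1 636 482 mm⁴
  web: d = 35.067 mm → contributes +4 114 157 mm⁴
Total I = 5 750 640 mm⁴.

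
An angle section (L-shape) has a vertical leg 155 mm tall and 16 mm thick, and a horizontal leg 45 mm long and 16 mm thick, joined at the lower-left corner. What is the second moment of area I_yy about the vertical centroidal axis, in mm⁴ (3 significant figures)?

I_yy ≈ 2.83 × 10⁵ mm⁴

Treat the section as a set of non-overlapping primitives; coordinates are from the bounding-box lower-left.
Vertical leg: 16 × 155, A = 2 480 mm², x = 8 mm, Ī = 52 907 mm⁴.
Horizontal leg (remainder): 29 × 16, A = 464 mm², x = 30.5 mm, Ī = 32 519 mm⁴.
Centroid: x̄ = ΣA·x / ΣA = 11.546 mm.
Transfer each piece to the vertical centroidal axis using Ī + A·d² with d = x − 11.546:
  vertical leg: d = -3.5462 mm → contributes +84 094 mm⁴
  horizontal leg (remainder): d = 18.954 mm → contributes +199 209 mm⁴
Total I = 283 303 mm⁴.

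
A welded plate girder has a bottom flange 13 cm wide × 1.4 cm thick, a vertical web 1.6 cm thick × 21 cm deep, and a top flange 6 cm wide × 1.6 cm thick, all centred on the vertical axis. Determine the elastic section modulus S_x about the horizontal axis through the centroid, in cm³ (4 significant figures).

S_x ≈ 337.0 cm³

Split into non-overlapping primitives; take the origin at the lower-left of the bounding box.
Bottom plate: 13 × 1.4, A = 18.2 cm², y = 0.7 cm, Ī = 2.97267 cm⁴.
Web plate: 1.6 × 21, A = 33.6 cm², y = 11.9 cm, Ī = 1234.8 cm⁴.
Top plate: 6 × 1.6, A = 9.6 cm², y = 23.2 cm, Ī = 2.048 cm⁴.
Centroid: ȳ = ΣA·y / ΣA = 10.3469 cm.
Transfer each piece to the horizontal axis through the centroid using Ī + A·d² with d = y − 10.3469:
  bottom plate: d = -9.64691 cm → contributes +1696.72 cm⁴
  web plate: d = 1.55309 cm → contributes +1315.85 cm⁴
  top plate: d = 12.8531 cm → contributes +1587.99 cm⁴
Total I = 4600.55 cm⁴.
Extreme fibre distance c = 13.6531 cm; S = I/c = 336.96 cm³.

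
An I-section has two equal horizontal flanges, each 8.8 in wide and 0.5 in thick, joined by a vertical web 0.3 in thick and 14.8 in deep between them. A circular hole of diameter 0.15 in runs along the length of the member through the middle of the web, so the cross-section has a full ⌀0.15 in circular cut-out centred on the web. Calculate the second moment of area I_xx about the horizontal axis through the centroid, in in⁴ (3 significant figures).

Decompose the section into non-overlapping parts with the origin at the bottom-left of its bounding rectangle.
Bottom flange: 8.8 × 0.5, A = 4.4 in², y = 0.25 in, Ī = 0.091667 in⁴.
Web: 0.3 × 14.8, A = 4.44 in², y = 7.9 in, Ī = 81.045 in⁴.
Top flange: 8.8 × 0.5, A = 4.4 in², y = 15.55 in, Ī = 0.091667 in⁴.
Hole (subtracted): ⌀0.15, A = 0.017671 in², y = 7.9 in, Ī = 0.00002485 in⁴.
By symmetry the centroid is at mid-height, ȳ = 7.9 in.
Transfer each piece to the horizontal axis through the centroid using Ī + A·d² with d = y − 7.9:
  bottom flange: d = -7.65 in → contributes +257.59 in⁴
  web: d = 0 in → contributes +81.045 in⁴
  top flange: d = 7.65 in → contributes +257.59 in⁴
  hole: d = 0 in → contributes −0.00002485 in⁴
Total I = 596.23 in⁴.

I_xx ≈ 596 in⁴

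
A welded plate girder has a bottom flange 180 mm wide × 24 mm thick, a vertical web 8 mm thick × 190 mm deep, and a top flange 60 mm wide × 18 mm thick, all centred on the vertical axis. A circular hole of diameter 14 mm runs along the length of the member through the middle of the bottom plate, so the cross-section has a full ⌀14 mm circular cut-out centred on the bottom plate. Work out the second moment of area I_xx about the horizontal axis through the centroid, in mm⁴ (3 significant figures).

Break the section into simple shapes (no overlaps), measuring from the bottom-left corner of the bounding box.
Bottom plate: 180 × 24, A = 4 320 mm², y = 12 mm, Ī = 207 360 mm⁴.
Web plate: 8 × 190, A = 1 520 mm², y = 119 mm, Ī = 4 572 667 mm⁴.
Top plate: 60 × 18, A = 1 080 mm², y = 223 mm, Ī = 29 160 mm⁴.
Hole (subtracted): ⌀14, A = 153.94 mm², y = 12 mm, Ī = 1885.7 mm⁴.
Centroid: ȳ = ΣA·y / ΣA = 69.717 mm.
Transfer each piece to the horizontal axis through the centroid using Ī + A·d² with d = y − 69.717:
  bottom plate: d = -57.717 mm → contributes +14 598 605 mm⁴
  web plate: d = 49.283 mm → contributes +8 264 393 mm⁴
  top plate: d = 153.28 mm → contributes +25 404 336 mm⁴
  hole: d = -57.717 mm → contributes −514 701 mm⁴
Total I = 47 752 633 mm⁴.

I_xx ≈ 4.78 × 10⁷ mm⁴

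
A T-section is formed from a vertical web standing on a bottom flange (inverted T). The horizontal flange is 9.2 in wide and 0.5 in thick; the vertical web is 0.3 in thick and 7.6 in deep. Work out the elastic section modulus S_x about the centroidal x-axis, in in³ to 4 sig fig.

S_x ≈ 5.543 in³

Decompose the section into non-overlapping parts with the origin at the bottom-left of its bounding rectangle.
Flange: 9.2 × 0.5, A = 4.6 in², y = 0.25 in, Ī = 0.0958333 in⁴.
Web: 0.3 × 7.6, A = 2.28 in², y = 4.3 in, Ī = 10.9744 in⁴.
Centroid: ȳ = ΣA·y / ΣA = 1.59215 in.
Transfer each piece to the centroidal x-axis using Ī + A·d² with d = y − 1.59215:
  flange: d = -1.34215 in → contributes +8.38213 in⁴
  web: d = 2.70785 in → contributes +27.6924 in⁴
Total I = 36.0745 in⁴.
Extreme fibre distance c = 6.50785 in; S = I/c = 5.54323 in³.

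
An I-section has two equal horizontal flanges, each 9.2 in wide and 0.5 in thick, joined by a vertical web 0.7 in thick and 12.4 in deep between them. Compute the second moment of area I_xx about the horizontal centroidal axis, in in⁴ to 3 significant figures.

I_xx ≈ 494 in⁴

Break the section into simple shapes (no overlaps), measuring from the bottom-left corner of the bounding box.
Bottom flange: 9.2 × 0.5, A = 4.6 in², y = 0.25 in, Ī = 0.095833 in⁴.
Web: 0.7 × 12.4, A = 8.68 in², y = 6.7 in, Ī = 111.22 in⁴.
Top flange: 9.2 × 0.5, A = 4.6 in², y = 13.15 in, Ī = 0.095833 in⁴.
By symmetry the centroid is at mid-height, ȳ = 6.7 in.
Transfer each piece to the horizontal centroidal axis using Ī + A·d² with d = y − 6.7:
  bottom flange: d = -6.45 in → contributes +191.47 in⁴
  web: d = 0 in → contributes +111.22 in⁴
  top flange: d = 6.45 in → contributes +191.47 in⁴
Total I = 494.15 in⁴.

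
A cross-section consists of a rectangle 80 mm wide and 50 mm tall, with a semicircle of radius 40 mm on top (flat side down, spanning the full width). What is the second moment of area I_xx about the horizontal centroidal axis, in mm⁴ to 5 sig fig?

I_xx ≈ 3.8340 × 10⁶ mm⁴

Decompose the section into non-overlapping parts with the origin at the bottom-left of its bounding rectangle.
Rectangular body: 80 × 50, A = 4 000 mm², y = 25 mm, Ī = 833333.3 mm⁴.
Semicircular cap: semicircle r = 40, A = 2513.274 mm², y = 66.97653 mm, Ī = 280977.8 mm⁴.
Centroid: ȳ = ΣA·y / ΣA = 41.19746 mm.
Transfer each piece to the horizontal centroidal axis using Ī + A·d² with d = y − 41.19746:
  rectangular body: d = -16.19746 mm → contributes +1 882 765 mm⁴
  semicircular cap: d = 25.77906 mm → contributes +1 951 200 mm⁴
Total I = 3 833 964 mm⁴.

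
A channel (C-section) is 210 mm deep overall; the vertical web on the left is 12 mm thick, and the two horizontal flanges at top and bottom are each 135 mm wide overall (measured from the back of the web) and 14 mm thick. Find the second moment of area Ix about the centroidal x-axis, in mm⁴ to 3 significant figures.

Ix ≈ 4.24 × 10⁷ mm⁴

Split into non-overlapping primitives; take the origin at the lower-left of the bounding box.
Web: 12 × 210, A = 2 520 mm², y = 105 mm, Ī = 9 261 000 mm⁴.
Top flange (beyond web): 123 × 14, A = 1 722 mm², y = 203 mm, Ī = 28 126 mm⁴.
Bottom flange (beyond web): 123 × 14, A = 1 722 mm², y = 7 mm, Ī = 28 126 mm⁴.
By symmetry the centroid is at mid-height, ȳ = 105 mm.
Transfer each piece to the centroidal x-axis using Ī + A·d² with d = y − 105:
  web: d = 0 mm → contributes +9 261 000 mm⁴
  top flange (beyond web): d = 98 mm → contributes +16 566 214 mm⁴
  bottom flange (beyond web): d = -98 mm → contributes +16 566 214 mm⁴
Total I = 42 393 428 mm⁴.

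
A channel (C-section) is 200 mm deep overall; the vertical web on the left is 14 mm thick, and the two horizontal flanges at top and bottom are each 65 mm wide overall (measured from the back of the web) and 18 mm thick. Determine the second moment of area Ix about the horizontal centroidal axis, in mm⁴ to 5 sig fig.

Treat the section as a set of non-overlapping primitives; coordinates are from the bounding-box lower-left.
Web: 14 × 200, A = 2 800 mm², y = 100 mm, Ī = 9 333 333 mm⁴.
Top flange (beyond web): 51 × 18, A = 918 mm², y = 191 mm, Ī = 24 786 mm⁴.
Bottom flange (beyond web): 51 × 18, A = 918 mm², y = 9 mm, Ī = 24 786 mm⁴.
By symmetry the centroid is at mid-height, ȳ = 100 mm.
Transfer each piece to the horizontal centroidal axis using Ī + A·d² with d = y − 100:
  web: d = 0 mm → contributes +9 333 333 mm⁴
  top flange (beyond web): d = 91 mm → contributes +7 626 744 mm⁴
  bottom flange (beyond web): d = -91 mm → contributes +7 626 744 mm⁴
Total I = 24 586 821 mm⁴.

Ix ≈ 2.4587 × 10⁷ mm⁴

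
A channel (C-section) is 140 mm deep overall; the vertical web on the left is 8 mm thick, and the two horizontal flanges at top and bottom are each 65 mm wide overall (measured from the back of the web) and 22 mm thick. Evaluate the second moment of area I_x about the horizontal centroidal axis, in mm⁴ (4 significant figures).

I_x ≈ 1.066 × 10⁷ mm⁴

Decompose the section into non-overlapping parts with the origin at the bottom-left of its bounding rectangle.
Web: 8 × 140, A = 1 120 mm², y = 70 mm, Ī = 1 829 333 mm⁴.
Top flange (beyond web): 57 × 22, A = 1 254 mm², y = 129 mm, Ī = 50 578 mm⁴.
Bottom flange (beyond web): 57 × 22, A = 1 254 mm², y = 11 mm, Ī = 50 578 mm⁴.
By symmetry the centroid is at mid-height, ȳ = 70 mm.
Transfer each piece to the horizontal centroidal axis using Ī + A·d² with d = y − 70:
  web: d = 0 mm → contributes +1 829 333 mm⁴
  top flange (beyond web): d = 59 mm → contributes +4 415 752 mm⁴
  bottom flange (beyond web): d = -59 mm → contributes +4 415 752 mm⁴
Total I = 10 660 837 mm⁴.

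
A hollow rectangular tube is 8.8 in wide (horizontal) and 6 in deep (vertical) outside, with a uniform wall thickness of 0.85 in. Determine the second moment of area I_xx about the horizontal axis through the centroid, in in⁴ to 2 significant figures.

I_xx ≈ 110 in⁴

Treat the section as a set of non-overlapping primitives; coordinates are from the bounding-box lower-left.
Outer rectangle: 8.8 × 6, A = 52.8 in², y = 3 in, Ī = 158.4 in⁴.
Inner void (subtracted): 7.1 × 4.3, A = 30.53 in², y = 3 in, Ī = 47.04 in⁴.
By symmetry the centroid is at mid-height, ȳ = 3 in.
All pieces are centred on the horizontal axis through the centroid, so I = ΣĪ (holes subtracted) = 111.4 in⁴.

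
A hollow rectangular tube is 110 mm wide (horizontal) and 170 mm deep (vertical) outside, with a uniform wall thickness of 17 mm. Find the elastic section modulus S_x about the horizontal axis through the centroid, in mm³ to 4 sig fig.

S_x ≈ 3.424 × 10⁵ mm³

Break the section into simple shapes (no overlaps), measuring from the bottom-left corner of the bounding box.
Outer rectangle: 110 × 170, A = 18 700 mm², y = 85 mm, Ī = 45 035 833 mm⁴.
Inner void (subtracted): 76 × 136, A = 10 336 mm², y = 85 mm, Ī = 15 931 221 mm⁴.
By symmetry the centroid is at mid-height, ȳ = 85 mm.
All pieces are centred on the horizontal axis through the centroid, so I = ΣĪ (holes subtracted) = 29 104 612 mm⁴.
Extreme fibre distance c = 85 mm; S = I/c = 342 407 mm³.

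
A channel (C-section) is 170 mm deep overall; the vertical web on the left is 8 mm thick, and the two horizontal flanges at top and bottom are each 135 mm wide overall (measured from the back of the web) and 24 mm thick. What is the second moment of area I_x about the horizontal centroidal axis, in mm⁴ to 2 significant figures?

Break the section into simple shapes (no overlaps), measuring from the bottom-left corner of the bounding box.
Web: 8 × 170, A = 1 360 mm², y = 85 mm, Ī = 3 275 333 mm⁴.
Top flange (beyond web): 127 × 24, A = 3 048 mm², y = 158 mm, Ī = 146 304 mm⁴.
Bottom flange (beyond web): 127 × 24, A = 3 048 mm², y = 12 mm, Ī = 146 304 mm⁴.
By symmetry the centroid is at mid-height, ȳ = 85 mm.
Transfer each piece to the horizontal centroidal axis using Ī + A·d² with d = y − 85:
  web: d = 0 mm → contributes +3 275 333 mm⁴
  top flange (beyond web): d = 73 mm → contributes +16 389 096 mm⁴
  bottom flange (beyond web): d = -73 mm → contributes +16 389 096 mm⁴
Total I = 36 053 525 mm⁴.

I_x ≈ 3.6 × 10⁷ mm⁴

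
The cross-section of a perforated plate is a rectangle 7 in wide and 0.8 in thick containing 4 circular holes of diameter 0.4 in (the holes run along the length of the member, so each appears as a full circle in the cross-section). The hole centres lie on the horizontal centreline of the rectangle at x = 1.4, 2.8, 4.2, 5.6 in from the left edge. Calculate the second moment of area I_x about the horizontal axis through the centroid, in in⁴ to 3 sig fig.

Treat the section as a set of non-overlapping primitives; coordinates are from the bounding-box lower-left.
Plate: 7 × 0.8, A = 5.6 in², y = 0.4 in, Ī = 0.29867 in⁴.
Hole 1 (subtracted): ⌀0.4, A = 0.12566 in², y = 0.4 in, Ī = 0.0012566 in⁴.
Hole 2 (subtracted): ⌀0.4, A = 0.12566 in², y = 0.4 in, Ī = 0.0012566 in⁴.
Hole 3 (subtracted): ⌀0.4, A = 0.12566 in², y = 0.4 in, Ī = 0.0012566 in⁴.
Hole 4 (subtracted): ⌀0.4, A = 0.12566 in², y = 0.4 in, Ī = 0.0012566 in⁴.
By symmetry the centroid is at mid-height, ȳ = 0.4 in.
All pieces are centred on the horizontal axis through the centroid, so I = ΣĪ (holes subtracted) = 0.29364 in⁴.

I_x ≈ 0.294 in⁴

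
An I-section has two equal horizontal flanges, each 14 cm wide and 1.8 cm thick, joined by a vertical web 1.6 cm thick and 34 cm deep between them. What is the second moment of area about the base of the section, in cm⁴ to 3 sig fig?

I_base ≈ 5.84 × 10⁴ cm⁴

Split into non-overlapping primitives; take the origin at the lower-left of the bounding box.
Bottom flange: 14 × 1.8, A = 25.2 cm², y = 0.9 cm, Ī = 6.804 cm⁴.
Web: 1.6 × 34, A = 54.4 cm², y = 18.8 cm, Ī = 5240.5 cm⁴.
Top flange: 14 × 1.8, A = 25.2 cm², y = 36.7 cm, Ī = 6.804 cm⁴.
Transfer each piece to the base of the section using Ī + A·d² with d = y − 0:
  bottom flange: d = 0.9 cm → contributes +27.216 cm⁴
  web: d = 18.8 cm → contributes +24 468 cm⁴
  top flange: d = 36.7 cm → contributes +33 948 cm⁴
Total I = 58 443 cm⁴.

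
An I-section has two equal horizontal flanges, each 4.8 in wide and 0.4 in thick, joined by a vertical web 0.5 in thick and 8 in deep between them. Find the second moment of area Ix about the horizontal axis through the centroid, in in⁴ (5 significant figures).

Decompose the section into non-overlapping parts with the origin at the bottom-left of its bounding rectangle.
Bottom flange: 4.8 × 0.4, A = 1.92 in², y = 0.2 in, Ī = 0.0256 in⁴.
Web: 0.5 × 8, A = 4 in², y = 4.4 in, Ī = 21.33333 in⁴.
Top flange: 4.8 × 0.4, A = 1.92 in², y = 8.6 in, Ī = 0.0256 in⁴.
By symmetry the centroid is at mid-height, ȳ = 4.4 in.
Transfer each piece to the horizontal axis through the centroid using Ī + A·d² with d = y − 4.4:
  bottom flange: d = -4.2 in → contributes +33.8944 in⁴
  web: d = 0 in → contributes +21.33333 in⁴
  top flange: d = 4.2 in → contributes +33.8944 in⁴
Total I = 89.12213 in⁴.

Ix ≈ 89.122 in⁴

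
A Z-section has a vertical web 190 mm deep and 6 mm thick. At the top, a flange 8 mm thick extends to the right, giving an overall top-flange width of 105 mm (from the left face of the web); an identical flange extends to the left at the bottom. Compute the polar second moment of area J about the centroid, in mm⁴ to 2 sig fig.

J ≈ 2.2 × 10⁷ mm⁴

Decompose the section into non-overlapping parts with the origin at the bottom-left of its bounding rectangle.
Web: 6 × 190, A = 1 140 mm², y = 95 mm, Ī = 3 429 500 mm⁴.
Top flange (beyond web): 99 × 8, A = 792 mm², y = 186 mm, Ī = 4 224 mm⁴.
Bottom flange (beyond web): 99 × 8, A = 792 mm², y = 4 mm, Ī = 4 224 mm⁴.
Centroid: ȳ = ΣA·y / ΣA = 95 mm.
Transfer each piece to the centroidal x-axis using Ī + A·d² with d = y − 95:
  web: d = 0 mm → contributes +3 429 500 mm⁴
  top flange (beyond web): d = 91 mm → contributes +6 562 776 mm⁴
  bottom flange (beyond web): d = -91 mm → contributes +6 562 776 mm⁴
Total I = 16 555 052 mm⁴.
For the y-axis: x̄ = 102 mm.
Repeating about the centroidal y-axis gives I_y = 5 663 052 mm⁴.
Polar second moment: J = I_x + I_y = 22 218 104 mm⁴.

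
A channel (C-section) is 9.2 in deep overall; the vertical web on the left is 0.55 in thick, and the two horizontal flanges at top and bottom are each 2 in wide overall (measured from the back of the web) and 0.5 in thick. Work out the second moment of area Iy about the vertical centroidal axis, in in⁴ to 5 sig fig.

Break the section into simple shapes (no overlaps), measuring from the bottom-left corner of the bounding box.
Web: 0.55 × 9.2, A = 5.06 in², x = 0.275 in, Ī = 0.1275542 in⁴.
Top flange (beyond web): 1.45 × 0.5, A = 0.725 in², x = 1.275 in, Ī = 0.127026 in⁴.
Bottom flange (beyond web): 1.45 × 0.5, A = 0.725 in², x = 1.275 in, Ī = 0.127026 in⁴.
Centroid: x̄ = ΣA·x / ΣA = 0.4977343 in.
Transfer each piece to the vertical centroidal axis using Ī + A·d² with d = x − 0.4977343:
  web: d = -0.2227343 in → contributes +0.3785835 in⁴
  top flange (beyond web): d = 0.7772657 in → contributes +0.565029 in⁴
  bottom flange (beyond web): d = 0.7772657 in → contributes +0.565029 in⁴
Total I = 1.508642 in⁴.

Iy ≈ 1.5086 in⁴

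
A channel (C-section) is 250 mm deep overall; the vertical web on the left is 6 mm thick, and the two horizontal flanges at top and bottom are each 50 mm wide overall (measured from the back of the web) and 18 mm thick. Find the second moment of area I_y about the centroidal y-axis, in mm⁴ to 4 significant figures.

Break the section into simple shapes (no overlaps), measuring from the bottom-left corner of the bounding box.
Web: 6 × 250, A = 1 500 mm², x = 3 mm, Ī = 4 500 mm⁴.
Top flange (beyond web): 44 × 18, A = 792 mm², x = 28 mm, Ī = 127 776 mm⁴.
Bottom flange (beyond web): 44 × 18, A = 792 mm², x = 28 mm, Ī = 127 776 mm⁴.
Centroid: x̄ = ΣA·x / ΣA = 15.8405 mm.
Transfer each piece to the centroidal y-axis using Ī + A·d² with d = x − 15.8405:
  web: d = -12.8405 mm → contributes +251 816 mm⁴
  top flange (beyond web): d = 12.1595 mm → contributes +244 877 mm⁴
  bottom flange (beyond web): d = 12.1595 mm → contributes +244 877 mm⁴
Total I = 741 570 mm⁴.

I_y ≈ 7.416 × 10⁵ mm⁴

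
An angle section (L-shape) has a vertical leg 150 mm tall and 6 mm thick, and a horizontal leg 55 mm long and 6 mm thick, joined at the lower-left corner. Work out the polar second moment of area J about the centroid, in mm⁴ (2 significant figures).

J ≈ 3.1 × 10⁶ mm⁴

Decompose the section into non-overlapping parts with the origin at the bottom-left of its bounding rectangle.
Vertical leg: 6 × 150, A = 900 mm², y = 75 mm, Ī = 1 687 500 mm⁴.
Horizontal leg (remainder): 49 × 6, A = 294 mm², y = 3 mm, Ī = 882 mm⁴.
Centroid: ȳ = ΣA·y / ΣA = 57.27 mm.
Transfer each piece to the centroidal x-axis using Ī + A·d² with d = y − 57.27:
  vertical leg: d = 17.73 mm → contributes +1 970 374 mm⁴
  horizontal leg (remainder): d = -54.27 mm → contributes +866 824 mm⁴
Total I = 2 837 198 mm⁴.
For the y-axis: x̄ = 9.771 mm.
Repeating about the centroidal y-axis gives I_y = 229 116 mm⁴.
Polar second moment: J = I_x + I_y = 3 066 314 mm⁴.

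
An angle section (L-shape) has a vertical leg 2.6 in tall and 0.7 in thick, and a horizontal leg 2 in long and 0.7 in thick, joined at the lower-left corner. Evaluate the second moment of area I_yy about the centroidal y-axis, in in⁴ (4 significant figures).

Treat the section as a set of non-overlapping primitives; coordinates are from the bounding-box lower-left.
Vertical leg: 0.7 × 2.6, A = 1.82 in², x = 0.35 in, Ī = 0.0743167 in⁴.
Horizontal leg (remainder): 1.3 × 0.7, A = 0.91 in², x = 1.35 in, Ī = 0.128158 in⁴.
Centroid: x̄ = ΣA·x / ΣA = 0.683333 in.
Transfer each piece to the centroidal y-axis using Ī + A·d² with d = x − 0.683333:
  vertical leg: d = -0.333333 in → contributes +0.276539 in⁴
  horizontal leg (remainder): d = 0.666667 in → contributes +0.532603 in⁴
Total I = 0.809142 in⁴.

I_yy ≈ 0.8091 in⁴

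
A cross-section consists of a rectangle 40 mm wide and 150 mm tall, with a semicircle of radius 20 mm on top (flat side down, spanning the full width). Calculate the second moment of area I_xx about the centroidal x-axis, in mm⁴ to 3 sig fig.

Treat the section as a set of non-overlapping primitives; coordinates are from the bounding-box lower-left.
Rectangular body: 40 × 150, A = 6 000 mm², y = 75 mm, Ī = 11 250 000 mm⁴.
Semicircular cap: semicircle r = 20, A = 628.32 mm², y = 158.49 mm, Ī = 17 561 mm⁴.
Centroid: ȳ = ΣA·y / ΣA = 82.914 mm.
Transfer each piece to the centroidal x-axis using Ī + A·d² with d = y − 82.914:
  rectangular body: d = -7.9141 mm → contributes +11 625 799 mm⁴
  semicircular cap: d = 75.574 mm → contributes +3 606 173 mm⁴
Total I = 15 231 972 mm⁴.

I_xx ≈ 1.52 × 10⁷ mm⁴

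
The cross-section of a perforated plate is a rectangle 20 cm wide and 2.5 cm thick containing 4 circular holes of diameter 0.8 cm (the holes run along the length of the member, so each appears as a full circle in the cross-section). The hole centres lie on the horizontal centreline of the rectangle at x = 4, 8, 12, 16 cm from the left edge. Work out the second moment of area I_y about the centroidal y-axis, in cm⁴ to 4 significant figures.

Break the section into simple shapes (no overlaps), measuring from the bottom-left corner of the bounding box.
Plate: 20 × 2.5, A = 50 cm², x = 10 cm, Ī = 1666.67 cm⁴.
Hole 1 (subtracted): ⌀0.8, A = 0.502655 cm², x = 4 cm, Ī = 0.0201062 cm⁴.
Hole 2 (subtracted): ⌀0.8, A = 0.502655 cm², x = 8 cm, Ī = 0.0201062 cm⁴.
Hole 3 (subtracted): ⌀0.8, A = 0.502655 cm², x = 12 cm, Ī = 0.0201062 cm⁴.
Hole 4 (subtracted): ⌀0.8, A = 0.502655 cm², x = 16 cm, Ī = 0.0201062 cm⁴.
By symmetry the centroid is at mid-width, x̄ = 10 cm.
Transfer each piece to the centroidal y-axis using Ī + A·d² with d = x − 10:
  plate: d = 0 cm → contributes +1666.67 cm⁴
  hole 1: d = -6 cm → contributes −18.1157 cm⁴
  hole 2: d = -2 cm → contributes −2.03073 cm⁴
  hole 3: d = 2 cm → contributes −2.03073 cm⁴
  hole 4: d = 6 cm → contributes −18.1157 cm⁴
Total I = 1626.37 cm⁴.

I_y ≈ 1626 cm⁴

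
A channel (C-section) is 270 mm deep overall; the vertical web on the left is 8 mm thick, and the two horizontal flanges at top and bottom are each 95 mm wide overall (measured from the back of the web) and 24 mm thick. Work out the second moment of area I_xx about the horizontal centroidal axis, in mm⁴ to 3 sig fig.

Break the section into simple shapes (no overlaps), measuring from the bottom-left corner of the bounding box.
Web: 8 × 270, A = 2 160 mm², y = 135 mm, Ī = 13 122 000 mm⁴.
Top flange (beyond web): 87 × 24, A = 2 088 mm², y = 258 mm, Ī = 100 224 mm⁴.
Bottom flange (beyond web): 87 × 24, A = 2 088 mm², y = 12 mm, Ī = 100 224 mm⁴.
By symmetry the centroid is at mid-height, ȳ = 135 mm.
Transfer each piece to the horizontal centroidal axis using Ī + A·d² with d = y − 135:
  web: d = 0 mm → contributes +13 122 000 mm⁴
  top flange (beyond web): d = 123 mm → contributes +31 689 576 mm⁴
  bottom flange (beyond web): d = -123 mm → contributes +31 689 576 mm⁴
Total I = 76 501 152 mm⁴.

I_xx ≈ 7.65 × 10⁷ mm⁴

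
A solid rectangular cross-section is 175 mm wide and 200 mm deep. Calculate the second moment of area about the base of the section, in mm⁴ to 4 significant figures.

I_base ≈ 4.667 × 10⁸ mm⁴

The section: 175 × 200, A = 35 000 mm², y = 100 mm, Ī = 116 666 667 mm⁴.
Transfer it to the bottom edge using Ī + A·d² with d = y − 0:
  the section: d = 100 mm → contributes +466 666 667 mm⁴
Total I = 466 666 667 mm⁴.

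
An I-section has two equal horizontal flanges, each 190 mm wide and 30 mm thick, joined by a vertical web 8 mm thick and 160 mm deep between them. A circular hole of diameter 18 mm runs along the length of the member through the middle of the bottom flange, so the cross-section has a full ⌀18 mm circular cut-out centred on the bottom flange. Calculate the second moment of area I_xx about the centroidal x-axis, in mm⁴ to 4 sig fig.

Break the section into simple shapes (no overlaps), measuring from the bottom-left corner of the bounding box.
Bottom flange: 190 × 30, A = 5 700 mm², y = 15 mm, Ī = 427 500 mm⁴.
Web: 8 × 160, A = 1 280 mm², y = 110 mm, Ī = 2 730 667 mm⁴.
Top flange: 190 × 30, A = 5 700 mm², y = 205 mm, Ī = 427 500 mm⁴.
Hole (subtracted): ⌀18, A = 254.469 mm², y = 15 mm, Ī = 5 153 mm⁴.
Centroid: ȳ = ΣA·y / ΣA = 111.946 mm.
Transfer each piece to the centroidal x-axis using Ī + A·d² with d = y − 111.946:
  bottom flange: d = -96.9456 mm → contributes +53 998 612 mm⁴
  web: d = -1.94556 mm → contributes +2 735 512 mm⁴
  top flange: d = 93.0544 mm → contributes +49 784 539 mm⁴
  hole: d = -96.9456 mm → contributes −2 396 765 mm⁴
Total I = 104 121 898 mm⁴.

I_xx ≈ 1.041 × 10⁸ mm⁴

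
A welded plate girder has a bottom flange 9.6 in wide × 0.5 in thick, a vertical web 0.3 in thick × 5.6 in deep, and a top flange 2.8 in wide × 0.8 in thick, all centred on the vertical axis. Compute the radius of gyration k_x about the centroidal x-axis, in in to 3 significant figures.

Split into non-overlapping primitives; take the origin at the lower-left of the bounding box.
Bottom plate: 9.6 × 0.5, A = 4.8 in², y = 0.25 in, Ī = 0.1 in⁴.
Web plate: 0.3 × 5.6, A = 1.68 in², y = 3.3 in, Ī = 4.3904 in⁴.
Top plate: 2.8 × 0.8, A = 2.24 in², y = 6.5 in, Ī = 0.11947 in⁴.
Centroid: ȳ = ΣA·y / ΣA = 2.4431 in.
Transfer each piece to the centroidal x-axis using Ī + A·d² with d = y − 2.4431:
  bottom plate: d = -2.1931 in → contributes +23.187 in⁴
  web plate: d = 0.85688 in → contributes +5.6239 in⁴
  top plate: d = 4.0569 in → contributes +36.986 in⁴
Total I = 65.797 in⁴.
Radius of gyration: k = √(I/A) = √(65.797 / 8.72) = 2.7469 in.

k_x ≈ 2.75 in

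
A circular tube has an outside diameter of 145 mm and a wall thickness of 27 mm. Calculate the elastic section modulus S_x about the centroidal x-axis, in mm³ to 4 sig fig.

Break the section into simple shapes (no overlaps), measuring from the bottom-left corner of the bounding box.
Outer circle: ⌀145, A = 16 513 mm², y = 72.5 mm, Ī = 21 699 109 mm⁴.
Bore (subtracted): ⌀91, A = 6503.88 mm², y = 72.5 mm, Ī = 3 366 166 mm⁴.
By symmetry the centroid is at mid-height, ȳ = 72.5 mm.
All pieces are centred on the centroidal x-axis, so I = ΣĪ (holes subtracted) = 18 332 944 mm⁴.
Extreme fibre distance c = 72.5 mm; S = I/c = 252 868 mm³.

S_x ≈ 2.529 × 10⁵ mm³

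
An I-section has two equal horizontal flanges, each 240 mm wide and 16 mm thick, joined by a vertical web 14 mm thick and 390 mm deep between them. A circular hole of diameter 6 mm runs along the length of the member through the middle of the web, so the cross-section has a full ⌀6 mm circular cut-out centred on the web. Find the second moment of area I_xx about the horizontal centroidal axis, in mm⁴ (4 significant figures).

Decompose the section into non-overlapping parts with the origin at the bottom-left of its bounding rectangle.
Bottom flange: 240 × 16, A = 3 840 mm², y = 8 mm, Ī = 81 920 mm⁴.
Web: 14 × 390, A = 5 460 mm², y = 211 mm, Ī = 69 205 500 mm⁴.
Top flange: 240 × 16, A = 3 840 mm², y = 414 mm, Ī = 81 920 mm⁴.
Hole (subtracted): ⌀6, A = 28.2743 mm², y = 211 mm, Ī = 63.6173 mm⁴.
By symmetry the centroid is at mid-height, ȳ = 211 mm.
Transfer each piece to the horizontal centroidal axis using Ī + A·d² with d = y − 211:
  bottom flange: d = -203 mm → contributes +158 324 480 mm⁴
  web: d = 0 mm → contributes +69 205 500 mm⁴
  top flange: d = 203 mm → contributes +158 324 480 mm⁴
  hole: d = 0 mm → contributes −63.6173 mm⁴
Total I = 385 854 396 mm⁴.

I_xx ≈ 3.859 × 10⁸ mm⁴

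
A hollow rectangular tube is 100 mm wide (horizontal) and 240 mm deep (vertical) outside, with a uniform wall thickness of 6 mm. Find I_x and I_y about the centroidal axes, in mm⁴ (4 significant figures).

I_x ≈ 2.828 × 10⁷ mm⁴, I_y ≈ 7.052 × 10⁶ mm⁴

Split into non-overlapping primitives; take the origin at the lower-left of the bounding box.
Outer rectangle: 100 × 240, A = 24 000 mm², y = 120 mm, Ī = 115 200 000 mm⁴.
Inner void (subtracted): 88 × 228, A = 20 064 mm², y = 120 mm, Ī = 86 917 248 mm⁴.
By symmetry the centroid is at mid-height, ȳ = 120 mm.
All pieces are centred on the centroidal x-axis, so I = ΣĪ (holes subtracted) = 28 282 752 mm⁴.
Repeating about the centroidal y-axis gives I_y = 7 052 032 mm⁴.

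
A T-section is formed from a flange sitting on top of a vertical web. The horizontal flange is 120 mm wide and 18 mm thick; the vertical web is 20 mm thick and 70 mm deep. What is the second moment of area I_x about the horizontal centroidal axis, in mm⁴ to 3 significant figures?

I_x ≈ 2.27 × 10⁶ mm⁴

Split into non-overlapping primitives; take the origin at the lower-left of the bounding box.
Flange: 120 × 18, A = 2 160 mm², y = 79 mm, Ī = 58 320 mm⁴.
Web: 20 × 70, A = 1 400 mm², y = 35 mm, Ī = 571 667 mm⁴.
Centroid: ȳ = ΣA·y / ΣA = 61.697 mm.
Transfer each piece to the horizontal centroidal axis using Ī + A·d² with d = y − 61.697:
  flange: d = 17.303 mm → contributes +705 038 mm⁴
  web: d = -26.697 mm → contributes +1 569 461 mm⁴
Total I = 2 274 499 mm⁴.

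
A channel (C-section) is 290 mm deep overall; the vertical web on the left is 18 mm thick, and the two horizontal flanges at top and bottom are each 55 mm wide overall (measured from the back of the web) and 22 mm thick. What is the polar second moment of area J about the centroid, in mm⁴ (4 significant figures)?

J ≈ 6.715 × 10⁷ mm⁴

Split into non-overlapping primitives; take the origin at the lower-left of the bounding box.
Web: 18 × 290, A = 5 220 mm², y = 145 mm, Ī = 36 583 500 mm⁴.
Top flange (beyond web): 37 × 22, A = 814 mm², y = 279 mm, Ī = 32831.3 mm⁴.
Bottom flange (beyond web): 37 × 22, A = 814 mm², y = 11 mm, Ī = 32831.3 mm⁴.
By symmetry the centroid is at mid-height, ȳ = 145 mm.
Transfer each piece to the centroidal x-axis using Ī + A·d² with d = y − 145:
  web: d = 0 mm → contributes +36 583 500 mm⁴
  top flange (beyond web): d = 134 mm → contributes +14 649 015 mm⁴
  bottom flange (beyond web): d = -134 mm → contributes +14 649 015 mm⁴
Total I = 65 881 531 mm⁴.
For the y-axis: x̄ = 15.5377 mm.
Repeating about the centroidal y-axis gives I_y = 1 265 151 mm⁴.
Polar second moment: J = I_x + I_y = 67 146 682 mm⁴.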